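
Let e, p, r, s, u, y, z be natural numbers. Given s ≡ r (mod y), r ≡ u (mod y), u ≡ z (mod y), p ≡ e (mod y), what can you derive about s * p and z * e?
s * p ≡ z * e (mod y)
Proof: s ≡ r (mod y) and r ≡ u (mod y), so s ≡ u (mod y). u ≡ z (mod y), so s ≡ z (mod y). Since p ≡ e (mod y), s * p ≡ z * e (mod y).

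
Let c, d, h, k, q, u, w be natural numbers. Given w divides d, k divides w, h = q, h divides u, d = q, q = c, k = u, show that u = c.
k divides w and w divides d, therefore k divides d. From d = q, k divides q. Since k = u, u divides q. h = q and h divides u, therefore q divides u. Since u divides q, u = q. q = c, so u = c.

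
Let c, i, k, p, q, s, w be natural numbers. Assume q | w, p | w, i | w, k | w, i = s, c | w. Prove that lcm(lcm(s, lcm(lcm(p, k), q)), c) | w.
Because i = s and i | w, s | w. p | w and k | w, so lcm(p, k) | w. q | w, so lcm(lcm(p, k), q) | w. Since s | w, lcm(s, lcm(lcm(p, k), q)) | w. c | w, so lcm(lcm(s, lcm(lcm(p, k), q)), c) | w.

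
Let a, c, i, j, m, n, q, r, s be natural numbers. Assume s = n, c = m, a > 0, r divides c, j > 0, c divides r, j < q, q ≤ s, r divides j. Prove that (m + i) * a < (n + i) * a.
r divides c and c divides r, thus r = c. c = m, so r = m. r divides j, so m divides j. From j > 0, m ≤ j. Because s = n and q ≤ s, q ≤ n. Since j < q, j < n. Since m ≤ j, m < n. Then m + i < n + i. Since a > 0, by multiplying by a positive, (m + i) * a < (n + i) * a.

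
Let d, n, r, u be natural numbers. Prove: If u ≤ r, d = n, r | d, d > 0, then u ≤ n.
From r | d and d > 0, r ≤ d. d = n, so r ≤ n. Since u ≤ r, u ≤ n.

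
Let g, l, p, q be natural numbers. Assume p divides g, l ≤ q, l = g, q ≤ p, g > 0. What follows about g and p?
g = p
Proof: l = g and l ≤ q, thus g ≤ q. Since q ≤ p, g ≤ p. Because p divides g and g > 0, p ≤ g. Since g ≤ p, g = p.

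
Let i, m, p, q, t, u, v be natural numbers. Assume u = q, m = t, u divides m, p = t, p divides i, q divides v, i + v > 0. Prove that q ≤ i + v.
m = t and u divides m, therefore u divides t. From p = t and p divides i, t divides i. Since u divides t, u divides i. Because u = q, q divides i. q divides v, so q divides i + v. i + v > 0, so q ≤ i + v.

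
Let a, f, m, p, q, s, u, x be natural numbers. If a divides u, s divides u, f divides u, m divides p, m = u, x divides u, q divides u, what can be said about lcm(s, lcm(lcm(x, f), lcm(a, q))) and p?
lcm(s, lcm(lcm(x, f), lcm(a, q))) divides p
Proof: x divides u and f divides u, so lcm(x, f) divides u. a divides u and q divides u, thus lcm(a, q) divides u. Because lcm(x, f) divides u, lcm(lcm(x, f), lcm(a, q)) divides u. Because s divides u, lcm(s, lcm(lcm(x, f), lcm(a, q))) divides u. m = u and m divides p, therefore u divides p. lcm(s, lcm(lcm(x, f), lcm(a, q))) divides u, so lcm(s, lcm(lcm(x, f), lcm(a, q))) divides p.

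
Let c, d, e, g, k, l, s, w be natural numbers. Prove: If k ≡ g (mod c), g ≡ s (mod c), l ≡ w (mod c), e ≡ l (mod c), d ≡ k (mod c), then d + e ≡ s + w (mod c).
d ≡ k (mod c) and k ≡ g (mod c), therefore d ≡ g (mod c). g ≡ s (mod c), so d ≡ s (mod c). From e ≡ l (mod c) and l ≡ w (mod c), e ≡ w (mod c). d ≡ s (mod c), so d + e ≡ s + w (mod c).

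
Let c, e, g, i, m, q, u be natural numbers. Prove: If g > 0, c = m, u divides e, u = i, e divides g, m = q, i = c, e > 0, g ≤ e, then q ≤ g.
e divides g and g > 0, thus e ≤ g. From g ≤ e, e = g. u = i and i = c, so u = c. Because u divides e, c divides e. Since c = m, m divides e. Since e > 0, m ≤ e. e = g, so m ≤ g. m = q, so q ≤ g.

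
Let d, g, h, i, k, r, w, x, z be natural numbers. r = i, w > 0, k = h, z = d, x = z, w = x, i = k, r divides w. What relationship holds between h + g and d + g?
h + g ≤ d + g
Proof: Because w = x and x = z, w = z. z = d, so w = d. r = i and r divides w, hence i divides w. Since i = k, k divides w. Since k = h, h divides w. Because w > 0, h ≤ w. w = d, so h ≤ d. Then h + g ≤ d + g.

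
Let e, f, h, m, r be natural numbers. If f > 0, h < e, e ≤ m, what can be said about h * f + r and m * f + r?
h * f + r < m * f + r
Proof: h < e and e ≤ m, so h < m. Combined with f > 0, by multiplying by a positive, h * f < m * f. Then h * f + r < m * f + r.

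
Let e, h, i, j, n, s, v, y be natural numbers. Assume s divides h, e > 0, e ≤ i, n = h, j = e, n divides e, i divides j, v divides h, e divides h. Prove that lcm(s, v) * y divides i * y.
n = h and n divides e, so h divides e. e divides h, so h = e. j = e and i divides j, hence i divides e. Since e > 0, i ≤ e. From e ≤ i, e = i. h = e, so h = i. s divides h and v divides h, thus lcm(s, v) divides h. h = i, so lcm(s, v) divides i. Then lcm(s, v) * y divides i * y.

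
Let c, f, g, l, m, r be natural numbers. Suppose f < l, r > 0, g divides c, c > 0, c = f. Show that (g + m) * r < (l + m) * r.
Since g divides c and c > 0, g ≤ c. c = f, so g ≤ f. From f < l, g < l. Then g + m < l + m. Because r > 0, by multiplying by a positive, (g + m) * r < (l + m) * r.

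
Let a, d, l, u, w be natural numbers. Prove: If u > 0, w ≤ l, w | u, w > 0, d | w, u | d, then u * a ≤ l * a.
w | u and u > 0, therefore w ≤ u. Since u | d and d | w, u | w. Since w > 0, u ≤ w. w ≤ u, so w = u. w ≤ l, so u ≤ l. Then u * a ≤ l * a.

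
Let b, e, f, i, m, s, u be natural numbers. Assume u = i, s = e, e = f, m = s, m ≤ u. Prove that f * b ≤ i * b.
m = s and s = e, thus m = e. Since e = f, m = f. m ≤ u, so f ≤ u. Since u = i, f ≤ i. Then f * b ≤ i * b.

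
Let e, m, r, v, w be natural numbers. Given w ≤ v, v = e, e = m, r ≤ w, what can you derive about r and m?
r ≤ m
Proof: From v = e and e = m, v = m. Since r ≤ w and w ≤ v, r ≤ v. Since v = m, r ≤ m.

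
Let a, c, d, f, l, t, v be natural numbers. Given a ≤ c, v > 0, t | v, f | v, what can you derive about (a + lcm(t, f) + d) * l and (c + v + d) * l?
(a + lcm(t, f) + d) * l ≤ (c + v + d) * l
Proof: t | v and f | v, thus lcm(t, f) | v. Since v > 0, lcm(t, f) ≤ v. Then lcm(t, f) + d ≤ v + d. Since a ≤ c, a + lcm(t, f) + d ≤ c + v + d. Then (a + lcm(t, f) + d) * l ≤ (c + v + d) * l.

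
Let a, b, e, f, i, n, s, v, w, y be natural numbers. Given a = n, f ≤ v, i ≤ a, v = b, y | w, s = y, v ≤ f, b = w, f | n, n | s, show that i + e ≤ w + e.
s = y and n | s, thus n | y. Because y | w, n | w. From v = b and b = w, v = w. From f ≤ v and v ≤ f, f = v. f | n, so v | n. Because v = w, w | n. n | w, so n = w. Because a = n and i ≤ a, i ≤ n. Since n = w, i ≤ w. Then i + e ≤ w + e.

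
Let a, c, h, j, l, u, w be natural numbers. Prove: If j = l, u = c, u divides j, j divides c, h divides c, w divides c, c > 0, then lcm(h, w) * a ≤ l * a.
Because u = c and u divides j, c divides j. j divides c, so c = j. Because h divides c and w divides c, lcm(h, w) divides c. From c > 0, lcm(h, w) ≤ c. Because c = j, lcm(h, w) ≤ j. Since j = l, lcm(h, w) ≤ l. By multiplying by a non-negative, lcm(h, w) * a ≤ l * a.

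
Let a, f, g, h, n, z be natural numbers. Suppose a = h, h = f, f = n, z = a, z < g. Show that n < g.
a = h and h = f, therefore a = f. Because f = n, a = n. From z = a and z < g, a < g. a = n, so n < g.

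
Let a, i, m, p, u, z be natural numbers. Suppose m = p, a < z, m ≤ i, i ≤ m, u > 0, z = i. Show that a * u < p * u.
Because i ≤ m and m ≤ i, i = m. m = p, so i = p. Since z = i, z = p. Since a < z, a < p. u > 0, so a * u < p * u.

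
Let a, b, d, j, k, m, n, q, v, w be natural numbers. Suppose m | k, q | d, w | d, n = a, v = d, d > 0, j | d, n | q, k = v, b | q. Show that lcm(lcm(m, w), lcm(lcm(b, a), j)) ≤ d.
k = v and m | k, therefore m | v. v = d, so m | d. From w | d, lcm(m, w) | d. n = a and n | q, therefore a | q. Since b | q, lcm(b, a) | q. Since q | d, lcm(b, a) | d. Since j | d, lcm(lcm(b, a), j) | d. lcm(m, w) | d, so lcm(lcm(m, w), lcm(lcm(b, a), j)) | d. d > 0, so lcm(lcm(m, w), lcm(lcm(b, a), j)) ≤ d.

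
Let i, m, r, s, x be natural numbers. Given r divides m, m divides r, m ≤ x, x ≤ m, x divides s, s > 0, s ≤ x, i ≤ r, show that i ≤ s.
r divides m and m divides r, hence r = m. Because m ≤ x and x ≤ m, m = x. r = m, so r = x. x divides s and s > 0, hence x ≤ s. From s ≤ x, x = s. Because r = x, r = s. i ≤ r, so i ≤ s.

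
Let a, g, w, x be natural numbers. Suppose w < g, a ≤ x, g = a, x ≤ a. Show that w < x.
a ≤ x and x ≤ a, so a = x. Since g = a, g = x. w < g, so w < x.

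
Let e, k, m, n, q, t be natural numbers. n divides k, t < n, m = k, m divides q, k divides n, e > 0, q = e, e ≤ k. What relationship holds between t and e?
t < e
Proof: From n divides k and k divides n, n = k. Since q = e and m divides q, m divides e. Because m = k, k divides e. Since e > 0, k ≤ e. Since e ≤ k, k = e. n = k, so n = e. t < n, so t < e.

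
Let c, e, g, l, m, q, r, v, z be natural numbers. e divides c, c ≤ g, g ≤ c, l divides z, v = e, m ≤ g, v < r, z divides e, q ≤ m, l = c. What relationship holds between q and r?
q < r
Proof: l divides z and z divides e, therefore l divides e. Because l = c, c divides e. Since e divides c, c = e. g ≤ c and c ≤ g, hence g = c. q ≤ m and m ≤ g, therefore q ≤ g. Since g = c, q ≤ c. Since c = e, q ≤ e. v = e and v < r, thus e < r. q ≤ e, so q < r.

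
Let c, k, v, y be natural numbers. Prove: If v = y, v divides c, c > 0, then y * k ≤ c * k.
Because v = y and v divides c, y divides c. Since c > 0, y ≤ c. By multiplying by a non-negative, y * k ≤ c * k.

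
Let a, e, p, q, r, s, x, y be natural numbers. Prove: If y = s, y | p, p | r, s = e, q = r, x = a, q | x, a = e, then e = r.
y | p and p | r, therefore y | r. y = s, so s | r. s = e, so e | r. x = a and a = e, therefore x = e. q = r and q | x, hence r | x. x = e, so r | e. Since e | r, e = r.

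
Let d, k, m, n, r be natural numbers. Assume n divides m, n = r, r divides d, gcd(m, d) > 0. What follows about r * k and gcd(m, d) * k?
r * k ≤ gcd(m, d) * k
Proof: Since n = r and n divides m, r divides m. r divides d, so r divides gcd(m, d). gcd(m, d) > 0, so r ≤ gcd(m, d). By multiplying by a non-negative, r * k ≤ gcd(m, d) * k.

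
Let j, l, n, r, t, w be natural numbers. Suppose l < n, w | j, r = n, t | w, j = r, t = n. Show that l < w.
Because t = n and t | w, n | w. j = r and w | j, hence w | r. Since r = n, w | n. Since n | w, n = w. Because l < n, l < w.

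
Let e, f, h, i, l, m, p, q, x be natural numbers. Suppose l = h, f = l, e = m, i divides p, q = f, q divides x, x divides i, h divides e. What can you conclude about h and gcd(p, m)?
h divides gcd(p, m)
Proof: f = l and l = h, so f = h. q = f and q divides x, so f divides x. f = h, so h divides x. From x divides i, h divides i. Since i divides p, h divides p. Since e = m and h divides e, h divides m. Since h divides p, h divides gcd(p, m).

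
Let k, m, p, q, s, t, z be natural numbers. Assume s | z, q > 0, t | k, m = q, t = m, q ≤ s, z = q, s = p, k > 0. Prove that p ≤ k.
From z = q and s | z, s | q. q > 0, so s ≤ q. q ≤ s, so q = s. Since s = p, q = p. t = m and t | k, thus m | k. k > 0, so m ≤ k. Since m = q, q ≤ k. Since q = p, p ≤ k.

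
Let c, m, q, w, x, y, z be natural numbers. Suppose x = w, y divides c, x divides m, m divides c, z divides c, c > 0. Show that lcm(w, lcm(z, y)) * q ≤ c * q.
x = w and x divides m, therefore w divides m. m divides c, so w divides c. z divides c and y divides c, hence lcm(z, y) divides c. Since w divides c, lcm(w, lcm(z, y)) divides c. Since c > 0, lcm(w, lcm(z, y)) ≤ c. By multiplying by a non-negative, lcm(w, lcm(z, y)) * q ≤ c * q.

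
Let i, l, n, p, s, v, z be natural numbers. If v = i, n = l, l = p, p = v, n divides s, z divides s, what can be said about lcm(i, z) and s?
lcm(i, z) divides s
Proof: From n = l and l = p, n = p. From p = v, n = v. Since n divides s, v divides s. Since v = i, i divides s. From z divides s, lcm(i, z) divides s.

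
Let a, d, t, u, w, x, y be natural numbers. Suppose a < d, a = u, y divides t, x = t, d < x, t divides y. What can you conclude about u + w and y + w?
u + w < y + w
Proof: a = u and a < d, therefore u < d. t divides y and y divides t, thus t = y. x = t and d < x, hence d < t. Since t = y, d < y. Since u < d, u < y. Then u + w < y + w.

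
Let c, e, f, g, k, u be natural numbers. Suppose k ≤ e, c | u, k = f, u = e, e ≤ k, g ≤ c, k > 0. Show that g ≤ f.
e ≤ k and k ≤ e, so e = k. Since u = e, u = k. c | u, so c | k. Since k > 0, c ≤ k. Since g ≤ c, g ≤ k. k = f, so g ≤ f.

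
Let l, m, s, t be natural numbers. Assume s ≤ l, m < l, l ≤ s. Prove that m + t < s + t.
l ≤ s and s ≤ l, therefore l = s. m < l, so m < s. Then m + t < s + t.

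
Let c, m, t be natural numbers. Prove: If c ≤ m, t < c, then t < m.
From t < c and c ≤ m, by transitivity, t < m.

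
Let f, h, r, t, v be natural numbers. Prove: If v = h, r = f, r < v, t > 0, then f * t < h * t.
v = h and r < v, thus r < h. r = f, so f < h. Since t > 0, by multiplying by a positive, f * t < h * t.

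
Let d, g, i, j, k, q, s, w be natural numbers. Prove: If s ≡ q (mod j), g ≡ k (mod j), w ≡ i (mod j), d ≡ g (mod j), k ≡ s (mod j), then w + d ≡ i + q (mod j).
Because d ≡ g (mod j) and g ≡ k (mod j), d ≡ k (mod j). k ≡ s (mod j), so d ≡ s (mod j). Since s ≡ q (mod j), d ≡ q (mod j). w ≡ i (mod j), so w + d ≡ i + q (mod j).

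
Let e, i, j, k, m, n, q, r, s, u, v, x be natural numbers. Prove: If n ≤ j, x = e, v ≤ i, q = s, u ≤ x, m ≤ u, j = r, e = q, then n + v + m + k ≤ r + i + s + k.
From j = r and n ≤ j, n ≤ r. From v ≤ i, n + v ≤ r + i. Because x = e and e = q, x = q. q = s, so x = s. From m ≤ u and u ≤ x, m ≤ x. Because x = s, m ≤ s. n + v ≤ r + i, so n + v + m ≤ r + i + s. Then n + v + m + k ≤ r + i + s + k.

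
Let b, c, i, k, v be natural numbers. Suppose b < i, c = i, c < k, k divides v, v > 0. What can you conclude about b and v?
b < v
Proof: From c = i and c < k, i < k. Because k divides v and v > 0, k ≤ v. Since i < k, i < v. b < i, so b < v.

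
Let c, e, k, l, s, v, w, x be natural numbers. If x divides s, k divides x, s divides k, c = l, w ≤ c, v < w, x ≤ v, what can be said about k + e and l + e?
k + e < l + e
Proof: x divides s and s divides k, therefore x divides k. k divides x, so x = k. x ≤ v and v < w, so x < w. x = k, so k < w. From c = l and w ≤ c, w ≤ l. From k < w, k < l. Then k + e < l + e.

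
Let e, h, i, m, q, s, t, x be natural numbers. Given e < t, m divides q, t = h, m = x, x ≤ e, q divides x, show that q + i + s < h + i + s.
Because m = x and m divides q, x divides q. From q divides x, x = q. x ≤ e, so q ≤ e. t = h and e < t, therefore e < h. q ≤ e, so q < h. Then q + i < h + i. Then q + i + s < h + i + s.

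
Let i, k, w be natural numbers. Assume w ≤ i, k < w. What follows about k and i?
k < i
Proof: From k < w and w ≤ i, by transitivity, k < i.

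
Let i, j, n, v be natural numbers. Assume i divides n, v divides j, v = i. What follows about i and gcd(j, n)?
i divides gcd(j, n)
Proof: v = i and v divides j, therefore i divides j. i divides n, so i divides gcd(j, n).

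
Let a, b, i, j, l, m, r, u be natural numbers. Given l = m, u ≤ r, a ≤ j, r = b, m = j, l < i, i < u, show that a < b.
From l = m and m = j, l = j. l < i and i < u, thus l < u. Since l = j, j < u. r = b and u ≤ r, so u ≤ b. j < u, so j < b. From a ≤ j, a < b.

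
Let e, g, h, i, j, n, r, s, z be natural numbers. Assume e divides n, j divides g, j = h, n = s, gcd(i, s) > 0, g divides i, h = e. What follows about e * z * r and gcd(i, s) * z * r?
e * z * r ≤ gcd(i, s) * z * r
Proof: j divides g and g divides i, hence j divides i. Since j = h, h divides i. Since h = e, e divides i. n = s and e divides n, so e divides s. e divides i, so e divides gcd(i, s). Since gcd(i, s) > 0, e ≤ gcd(i, s). By multiplying by a non-negative, e * z ≤ gcd(i, s) * z. By multiplying by a non-negative, e * z * r ≤ gcd(i, s) * z * r.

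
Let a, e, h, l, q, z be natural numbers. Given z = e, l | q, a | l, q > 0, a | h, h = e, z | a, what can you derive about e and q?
e ≤ q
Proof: h = e and a | h, so a | e. z = e and z | a, therefore e | a. Since a | e, a = e. a | l and l | q, hence a | q. Since q > 0, a ≤ q. From a = e, e ≤ q.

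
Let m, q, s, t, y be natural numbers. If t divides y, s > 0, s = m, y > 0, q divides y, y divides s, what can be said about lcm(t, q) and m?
lcm(t, q) ≤ m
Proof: Because t divides y and q divides y, lcm(t, q) divides y. Since y > 0, lcm(t, q) ≤ y. Since y divides s and s > 0, y ≤ s. s = m, so y ≤ m. Since lcm(t, q) ≤ y, lcm(t, q) ≤ m.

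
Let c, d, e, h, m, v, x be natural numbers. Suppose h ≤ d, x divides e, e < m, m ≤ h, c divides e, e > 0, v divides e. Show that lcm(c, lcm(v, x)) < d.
v divides e and x divides e, thus lcm(v, x) divides e. c divides e, so lcm(c, lcm(v, x)) divides e. Since e > 0, lcm(c, lcm(v, x)) ≤ e. e < m and m ≤ h, therefore e < h. h ≤ d, so e < d. Since lcm(c, lcm(v, x)) ≤ e, lcm(c, lcm(v, x)) < d.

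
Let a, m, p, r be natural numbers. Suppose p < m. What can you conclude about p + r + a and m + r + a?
p + r + a < m + r + a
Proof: Since p < m, p + r < m + r. Then p + r + a < m + r + a.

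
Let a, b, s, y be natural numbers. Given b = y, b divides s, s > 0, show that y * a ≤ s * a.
b divides s and s > 0, therefore b ≤ s. Because b = y, y ≤ s. By multiplying by a non-negative, y * a ≤ s * a.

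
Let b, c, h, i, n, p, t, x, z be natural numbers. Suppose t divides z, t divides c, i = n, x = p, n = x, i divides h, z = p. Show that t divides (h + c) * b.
z = p and t divides z, thus t divides p. n = x and x = p, so n = p. i = n and i divides h, thus n divides h. n = p, so p divides h. t divides p, so t divides h. t divides c, so t divides h + c. Then t divides (h + c) * b.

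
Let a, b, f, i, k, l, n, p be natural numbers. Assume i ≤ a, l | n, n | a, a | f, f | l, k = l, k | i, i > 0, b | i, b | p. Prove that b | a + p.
l | n and n | a, therefore l | a. a | f and f | l, therefore a | l. l | a, so l = a. From k = l and k | i, l | i. Since i > 0, l ≤ i. l = a, so a ≤ i. Since i ≤ a, i = a. Since b | i, b | a. Since b | p, b | a + p.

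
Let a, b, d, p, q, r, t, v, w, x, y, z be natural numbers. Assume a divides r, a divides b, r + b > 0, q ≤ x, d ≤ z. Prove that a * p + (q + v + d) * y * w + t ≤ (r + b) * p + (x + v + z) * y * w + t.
From a divides r and a divides b, a divides r + b. r + b > 0, so a ≤ r + b. By multiplying by a non-negative, a * p ≤ (r + b) * p. q ≤ x, thus q + v ≤ x + v. d ≤ z, so q + v + d ≤ x + v + z. By multiplying by a non-negative, (q + v + d) * y ≤ (x + v + z) * y. By multiplying by a non-negative, (q + v + d) * y * w ≤ (x + v + z) * y * w. Then (q + v + d) * y * w + t ≤ (x + v + z) * y * w + t. a * p ≤ (r + b) * p, so a * p + (q + v + d) * y * w + t ≤ (r + b) * p + (x + v + z) * y * w + t.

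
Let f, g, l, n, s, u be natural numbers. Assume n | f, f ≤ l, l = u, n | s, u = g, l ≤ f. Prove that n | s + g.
l = u and u = g, so l = g. From f ≤ l and l ≤ f, f = l. n | f, so n | l. Since l = g, n | g. n | s, so n | s + g.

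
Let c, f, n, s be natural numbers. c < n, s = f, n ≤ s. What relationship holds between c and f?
c < f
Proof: s = f and n ≤ s, hence n ≤ f. c < n, so c < f.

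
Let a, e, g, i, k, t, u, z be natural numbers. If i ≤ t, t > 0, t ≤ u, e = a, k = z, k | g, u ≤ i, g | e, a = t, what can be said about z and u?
z ≤ u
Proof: u ≤ i and i ≤ t, thus u ≤ t. Since t ≤ u, t = u. From e = a and a = t, e = t. From k | g and g | e, k | e. e = t, so k | t. t > 0, so k ≤ t. k = z, so z ≤ t. t = u, so z ≤ u.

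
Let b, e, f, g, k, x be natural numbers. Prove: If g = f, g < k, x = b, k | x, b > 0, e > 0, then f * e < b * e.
g = f and g < k, so f < k. x = b and k | x, thus k | b. Since b > 0, k ≤ b. Since f < k, f < b. e > 0, so f * e < b * e.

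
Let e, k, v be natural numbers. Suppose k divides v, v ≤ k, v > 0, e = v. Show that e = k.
k divides v and v > 0, therefore k ≤ v. Since v ≤ k, v = k. Since e = v, e = k.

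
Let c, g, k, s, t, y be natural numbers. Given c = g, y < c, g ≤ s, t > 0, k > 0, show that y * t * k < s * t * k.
c = g and y < c, so y < g. Since g ≤ s, y < s. Since t > 0, y * t < s * t. k > 0, so y * t * k < s * t * k.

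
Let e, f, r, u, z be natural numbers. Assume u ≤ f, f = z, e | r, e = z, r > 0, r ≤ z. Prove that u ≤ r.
e = z and e | r, thus z | r. r > 0, so z ≤ r. Since r ≤ z, z = r. f = z, so f = r. Because u ≤ f, u ≤ r.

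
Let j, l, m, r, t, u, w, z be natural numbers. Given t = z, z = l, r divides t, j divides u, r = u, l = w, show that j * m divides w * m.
Since t = z and z = l, t = l. r divides t, so r divides l. r = u, so u divides l. Since l = w, u divides w. Because j divides u, j divides w. Then j * m divides w * m.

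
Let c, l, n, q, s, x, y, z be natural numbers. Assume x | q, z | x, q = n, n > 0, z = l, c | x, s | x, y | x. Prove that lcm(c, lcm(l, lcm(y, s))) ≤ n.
z = l and z | x, thus l | x. y | x and s | x, therefore lcm(y, s) | x. l | x, so lcm(l, lcm(y, s)) | x. Since c | x, lcm(c, lcm(l, lcm(y, s))) | x. Because q = n and x | q, x | n. lcm(c, lcm(l, lcm(y, s))) | x, so lcm(c, lcm(l, lcm(y, s))) | n. Since n > 0, lcm(c, lcm(l, lcm(y, s))) ≤ n.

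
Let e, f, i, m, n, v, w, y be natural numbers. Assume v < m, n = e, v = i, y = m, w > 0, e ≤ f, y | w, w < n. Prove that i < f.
y | w and w > 0, hence y ≤ w. y = m, so m ≤ w. Because w < n, m < n. Since n = e, m < e. v < m, so v < e. v = i, so i < e. Since e ≤ f, i < f.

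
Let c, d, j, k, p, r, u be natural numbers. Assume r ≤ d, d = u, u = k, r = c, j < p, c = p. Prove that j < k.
d = u and u = k, thus d = k. Since r = c and c = p, r = p. From r ≤ d, p ≤ d. j < p, so j < d. Because d = k, j < k.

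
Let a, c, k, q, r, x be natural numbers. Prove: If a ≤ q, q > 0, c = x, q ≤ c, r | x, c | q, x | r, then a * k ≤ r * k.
Because c | q and q > 0, c ≤ q. Because q ≤ c, q = c. c = x, so q = x. x | r and r | x, so x = r. q = x, so q = r. Since a ≤ q, a ≤ r. Then a * k ≤ r * k.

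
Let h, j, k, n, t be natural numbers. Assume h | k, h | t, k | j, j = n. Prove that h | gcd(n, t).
Since h | k and k | j, h | j. Since j = n, h | n. h | t, so h | gcd(n, t).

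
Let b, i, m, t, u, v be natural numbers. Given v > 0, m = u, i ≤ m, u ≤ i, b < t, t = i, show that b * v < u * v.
Since m = u and i ≤ m, i ≤ u. u ≤ i, so i = u. t = i, so t = u. b < t, so b < u. From v > 0, b * v < u * v.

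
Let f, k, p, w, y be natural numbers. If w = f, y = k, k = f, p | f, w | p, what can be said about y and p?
y = p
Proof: y = k and k = f, therefore y = f. Because w = f and w | p, f | p. p | f, so f = p. y = f, so y = p.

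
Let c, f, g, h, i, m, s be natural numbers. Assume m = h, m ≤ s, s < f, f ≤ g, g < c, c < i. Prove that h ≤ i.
From m = h and m ≤ s, h ≤ s. s < f and f ≤ g, so s < g. Since g < c, s < c. Because h ≤ s, h < c. From c < i, h < i. Then h ≤ i.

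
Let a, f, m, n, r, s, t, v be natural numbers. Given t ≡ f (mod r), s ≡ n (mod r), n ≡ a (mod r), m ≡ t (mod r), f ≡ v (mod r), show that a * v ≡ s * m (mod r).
Because s ≡ n (mod r) and n ≡ a (mod r), s ≡ a (mod r). Because m ≡ t (mod r) and t ≡ f (mod r), m ≡ f (mod r). f ≡ v (mod r), so m ≡ v (mod r). s ≡ a (mod r), so s * m ≡ a * v (mod r). Then a * v ≡ s * m (mod r).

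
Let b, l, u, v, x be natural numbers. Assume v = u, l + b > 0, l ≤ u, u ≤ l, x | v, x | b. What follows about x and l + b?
x ≤ l + b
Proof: u ≤ l and l ≤ u, hence u = l. From v = u, v = l. Since x | v, x | l. Since x | b, x | l + b. Since l + b > 0, x ≤ l + b.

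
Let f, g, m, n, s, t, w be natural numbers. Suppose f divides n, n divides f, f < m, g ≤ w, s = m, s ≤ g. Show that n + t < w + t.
From f divides n and n divides f, f = n. From f < m, n < m. s = m and s ≤ g, therefore m ≤ g. Since g ≤ w, m ≤ w. Since n < m, n < w. Then n + t < w + t.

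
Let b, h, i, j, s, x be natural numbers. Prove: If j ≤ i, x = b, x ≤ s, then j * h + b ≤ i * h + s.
Because j ≤ i, j * h ≤ i * h. x = b and x ≤ s, thus b ≤ s. j * h ≤ i * h, so j * h + b ≤ i * h + s.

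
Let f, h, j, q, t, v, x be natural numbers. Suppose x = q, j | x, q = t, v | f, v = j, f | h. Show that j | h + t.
v | f and f | h, so v | h. Since v = j, j | h. x = q and q = t, thus x = t. j | x, so j | t. Since j | h, j | h + t.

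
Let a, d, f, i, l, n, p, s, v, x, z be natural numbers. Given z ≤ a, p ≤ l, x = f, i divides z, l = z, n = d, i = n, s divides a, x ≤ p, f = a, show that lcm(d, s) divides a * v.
From x = f and f = a, x = a. x ≤ p, so a ≤ p. Since l = z and p ≤ l, p ≤ z. Because a ≤ p, a ≤ z. Since z ≤ a, z = a. i = n and n = d, hence i = d. Since i divides z, d divides z. Since z = a, d divides a. Since s divides a, lcm(d, s) divides a. Then lcm(d, s) divides a * v.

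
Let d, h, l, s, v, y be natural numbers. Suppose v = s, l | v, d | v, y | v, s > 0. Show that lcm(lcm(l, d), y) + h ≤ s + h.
l | v and d | v, hence lcm(l, d) | v. y | v, so lcm(lcm(l, d), y) | v. Since v = s, lcm(lcm(l, d), y) | s. Since s > 0, lcm(lcm(l, d), y) ≤ s. Then lcm(lcm(l, d), y) + h ≤ s + h.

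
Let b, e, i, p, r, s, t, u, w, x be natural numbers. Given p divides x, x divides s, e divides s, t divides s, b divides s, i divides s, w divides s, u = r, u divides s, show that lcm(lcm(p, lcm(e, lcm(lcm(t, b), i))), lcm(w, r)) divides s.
p divides x and x divides s, so p divides s. Since t divides s and b divides s, lcm(t, b) divides s. Since i divides s, lcm(lcm(t, b), i) divides s. e divides s, so lcm(e, lcm(lcm(t, b), i)) divides s. Since p divides s, lcm(p, lcm(e, lcm(lcm(t, b), i))) divides s. u = r and u divides s, thus r divides s. w divides s, so lcm(w, r) divides s. lcm(p, lcm(e, lcm(lcm(t, b), i))) divides s, so lcm(lcm(p, lcm(e, lcm(lcm(t, b), i))), lcm(w, r)) divides s.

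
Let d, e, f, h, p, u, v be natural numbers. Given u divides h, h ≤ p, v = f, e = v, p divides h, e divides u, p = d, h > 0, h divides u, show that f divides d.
From u divides h and h divides u, u = h. From p divides h and h > 0, p ≤ h. Since h ≤ p, h = p. u = h, so u = p. Since p = d, u = d. Because e = v and e divides u, v divides u. v = f, so f divides u. Since u = d, f divides d.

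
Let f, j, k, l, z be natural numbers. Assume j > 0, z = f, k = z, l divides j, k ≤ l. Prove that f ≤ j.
k = z and z = f, so k = f. k ≤ l, so f ≤ l. Because l divides j and j > 0, l ≤ j. Since f ≤ l, f ≤ j.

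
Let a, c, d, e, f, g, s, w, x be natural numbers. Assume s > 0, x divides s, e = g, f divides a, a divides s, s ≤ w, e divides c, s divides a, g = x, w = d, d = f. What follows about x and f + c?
x divides f + c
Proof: w = d and s ≤ w, therefore s ≤ d. Since d = f, s ≤ f. From a divides s and s divides a, a = s. Because f divides a, f divides s. Since s > 0, f ≤ s. Since s ≤ f, s = f. x divides s, so x divides f. e = g and g = x, thus e = x. Because e divides c, x divides c. From x divides f, x divides f + c.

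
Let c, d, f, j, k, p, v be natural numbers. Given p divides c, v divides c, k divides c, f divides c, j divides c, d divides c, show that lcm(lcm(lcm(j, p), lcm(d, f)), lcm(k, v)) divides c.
j divides c and p divides c, thus lcm(j, p) divides c. d divides c and f divides c, so lcm(d, f) divides c. Since lcm(j, p) divides c, lcm(lcm(j, p), lcm(d, f)) divides c. k divides c and v divides c, hence lcm(k, v) divides c. Since lcm(lcm(j, p), lcm(d, f)) divides c, lcm(lcm(lcm(j, p), lcm(d, f)), lcm(k, v)) divides c.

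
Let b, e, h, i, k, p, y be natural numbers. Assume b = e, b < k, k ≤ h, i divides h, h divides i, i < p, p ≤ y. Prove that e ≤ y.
b < k and k ≤ h, so b < h. i divides h and h divides i, thus i = h. From i < p, h < p. b < h, so b < p. Since p ≤ y, b < y. Since b = e, e < y. Then e ≤ y.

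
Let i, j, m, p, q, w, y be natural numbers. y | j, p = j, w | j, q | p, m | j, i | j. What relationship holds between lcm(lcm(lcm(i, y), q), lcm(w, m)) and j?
lcm(lcm(lcm(i, y), q), lcm(w, m)) | j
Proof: From i | j and y | j, lcm(i, y) | j. p = j and q | p, therefore q | j. lcm(i, y) | j, so lcm(lcm(i, y), q) | j. w | j and m | j, therefore lcm(w, m) | j. lcm(lcm(i, y), q) | j, so lcm(lcm(lcm(i, y), q), lcm(w, m)) | j.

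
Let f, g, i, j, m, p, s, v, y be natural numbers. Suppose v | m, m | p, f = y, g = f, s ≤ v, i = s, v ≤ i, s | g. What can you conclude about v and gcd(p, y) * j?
v | gcd(p, y) * j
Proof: From v | m and m | p, v | p. i = s and v ≤ i, so v ≤ s. Since s ≤ v, s = v. Since s | g, v | g. g = f, so v | f. Since f = y, v | y. v | p, so v | gcd(p, y). Then v | gcd(p, y) * j.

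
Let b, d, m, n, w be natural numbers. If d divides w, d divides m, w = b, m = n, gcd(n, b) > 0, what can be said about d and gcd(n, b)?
d ≤ gcd(n, b)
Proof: Because m = n and d divides m, d divides n. Since w = b and d divides w, d divides b. d divides n, so d divides gcd(n, b). gcd(n, b) > 0, so d ≤ gcd(n, b).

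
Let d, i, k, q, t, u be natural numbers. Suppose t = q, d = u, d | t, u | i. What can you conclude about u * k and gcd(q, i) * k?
u * k | gcd(q, i) * k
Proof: d = u and d | t, so u | t. From t = q, u | q. Since u | i, u | gcd(q, i). Then u * k | gcd(q, i) * k.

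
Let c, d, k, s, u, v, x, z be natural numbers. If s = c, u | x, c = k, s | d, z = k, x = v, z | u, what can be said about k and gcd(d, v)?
k | gcd(d, v)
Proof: From s = c and c = k, s = k. s | d, so k | d. z | u and u | x, hence z | x. x = v, so z | v. z = k, so k | v. k | d, so k | gcd(d, v).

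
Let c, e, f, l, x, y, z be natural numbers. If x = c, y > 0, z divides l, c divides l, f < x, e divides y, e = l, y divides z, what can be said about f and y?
f < y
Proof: x = c and f < x, thus f < c. e = l and e divides y, therefore l divides y. y divides z and z divides l, so y divides l. Because l divides y, l = y. Since c divides l, c divides y. y > 0, so c ≤ y. f < c, so f < y.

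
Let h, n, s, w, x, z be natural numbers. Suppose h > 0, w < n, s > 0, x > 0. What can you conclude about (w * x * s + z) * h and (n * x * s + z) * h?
(w * x * s + z) * h < (n * x * s + z) * h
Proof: From w < n and x > 0, by multiplying by a positive, w * x < n * x. Combined with s > 0, by multiplying by a positive, w * x * s < n * x * s. Then w * x * s + z < n * x * s + z. Since h > 0, by multiplying by a positive, (w * x * s + z) * h < (n * x * s + z) * h.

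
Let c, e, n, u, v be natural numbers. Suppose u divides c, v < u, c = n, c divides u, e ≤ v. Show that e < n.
u divides c and c divides u, therefore u = c. Since c = n, u = n. Since v < u, v < n. From e ≤ v, e < n.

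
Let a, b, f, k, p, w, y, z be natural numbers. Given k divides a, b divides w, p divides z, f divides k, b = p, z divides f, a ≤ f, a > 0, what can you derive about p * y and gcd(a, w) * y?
p * y divides gcd(a, w) * y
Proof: Because f divides k and k divides a, f divides a. Since a > 0, f ≤ a. Since a ≤ f, f = a. z divides f, so z divides a. Since p divides z, p divides a. From b = p and b divides w, p divides w. p divides a, so p divides gcd(a, w). Then p * y divides gcd(a, w) * y.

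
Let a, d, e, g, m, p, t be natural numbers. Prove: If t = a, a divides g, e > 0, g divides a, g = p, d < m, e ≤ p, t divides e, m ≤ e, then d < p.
a divides g and g divides a, hence a = g. g = p, so a = p. Because t = a and t divides e, a divides e. a = p, so p divides e. e > 0, so p ≤ e. e ≤ p, so e = p. From d < m and m ≤ e, d < e. e = p, so d < p.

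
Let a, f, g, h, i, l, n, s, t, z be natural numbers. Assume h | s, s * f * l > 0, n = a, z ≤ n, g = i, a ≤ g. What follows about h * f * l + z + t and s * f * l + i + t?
h * f * l + z + t ≤ s * f * l + i + t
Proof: h | s, so h * f | s * f. Then h * f * l | s * f * l. s * f * l > 0, so h * f * l ≤ s * f * l. n = a and z ≤ n, so z ≤ a. Because g = i and a ≤ g, a ≤ i. Because z ≤ a, z ≤ i. Then z + t ≤ i + t. h * f * l ≤ s * f * l, so h * f * l + z + t ≤ s * f * l + i + t.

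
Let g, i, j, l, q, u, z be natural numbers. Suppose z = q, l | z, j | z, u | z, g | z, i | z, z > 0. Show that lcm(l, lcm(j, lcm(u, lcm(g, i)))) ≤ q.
Because g | z and i | z, lcm(g, i) | z. Because u | z, lcm(u, lcm(g, i)) | z. Since j | z, lcm(j, lcm(u, lcm(g, i))) | z. Since l | z, lcm(l, lcm(j, lcm(u, lcm(g, i)))) | z. Since z > 0, lcm(l, lcm(j, lcm(u, lcm(g, i)))) ≤ z. From z = q, lcm(l, lcm(j, lcm(u, lcm(g, i)))) ≤ q.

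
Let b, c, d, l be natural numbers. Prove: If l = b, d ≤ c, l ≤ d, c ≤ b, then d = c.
l = b and l ≤ d, hence b ≤ d. c ≤ b, so c ≤ d. Since d ≤ c, d = c.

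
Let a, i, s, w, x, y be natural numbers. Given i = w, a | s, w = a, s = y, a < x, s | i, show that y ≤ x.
Since i = w and w = a, i = a. Since s | i, s | a. a | s, so a = s. Since s = y, a = y. Since a < x, y < x. Then y ≤ x.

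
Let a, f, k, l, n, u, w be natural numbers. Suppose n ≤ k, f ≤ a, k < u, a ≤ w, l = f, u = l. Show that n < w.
u = l and l = f, therefore u = f. Since k < u, k < f. f ≤ a, so k < a. From a ≤ w, k < w. From n ≤ k, n < w.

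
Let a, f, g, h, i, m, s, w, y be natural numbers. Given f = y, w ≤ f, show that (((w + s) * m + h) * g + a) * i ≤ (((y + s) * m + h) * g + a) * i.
f = y and w ≤ f, hence w ≤ y. Then w + s ≤ y + s. By multiplying by a non-negative, (w + s) * m ≤ (y + s) * m. Then (w + s) * m + h ≤ (y + s) * m + h. By multiplying by a non-negative, ((w + s) * m + h) * g ≤ ((y + s) * m + h) * g. Then ((w + s) * m + h) * g + a ≤ ((y + s) * m + h) * g + a. By multiplying by a non-negative, (((w + s) * m + h) * g + a) * i ≤ (((y + s) * m + h) * g + a) * i.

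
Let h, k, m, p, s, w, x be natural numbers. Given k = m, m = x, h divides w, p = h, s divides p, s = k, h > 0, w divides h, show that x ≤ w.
h divides w and w divides h, therefore h = w. s = k and k = m, thus s = m. m = x, so s = x. From p = h and s divides p, s divides h. From s = x, x divides h. h > 0, so x ≤ h. From h = w, x ≤ w.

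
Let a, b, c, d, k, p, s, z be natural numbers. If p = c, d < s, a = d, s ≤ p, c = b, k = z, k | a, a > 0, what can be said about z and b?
z < b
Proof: k | a and a > 0, therefore k ≤ a. Since a = d, k ≤ d. Since k = z, z ≤ d. p = c and c = b, thus p = b. d < s and s ≤ p, hence d < p. p = b, so d < b. Since z ≤ d, z < b.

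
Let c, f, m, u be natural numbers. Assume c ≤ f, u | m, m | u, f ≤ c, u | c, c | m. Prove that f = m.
Since f ≤ c and c ≤ f, f = c. u | m and m | u, therefore u = m. Since u | c, m | c. c | m, so c = m. Because f = c, f = m.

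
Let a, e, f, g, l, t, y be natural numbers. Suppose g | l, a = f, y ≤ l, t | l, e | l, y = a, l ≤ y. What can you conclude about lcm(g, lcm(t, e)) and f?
lcm(g, lcm(t, e)) | f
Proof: l ≤ y and y ≤ l, therefore l = y. Since y = a, l = a. Since a = f, l = f. From t | l and e | l, lcm(t, e) | l. Since g | l, lcm(g, lcm(t, e)) | l. From l = f, lcm(g, lcm(t, e)) | f.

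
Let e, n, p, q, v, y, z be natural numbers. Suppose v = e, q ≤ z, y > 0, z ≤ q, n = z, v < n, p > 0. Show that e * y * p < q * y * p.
z ≤ q and q ≤ z, hence z = q. Because n = z, n = q. Because v = e and v < n, e < n. n = q, so e < q. Since y > 0, by multiplying by a positive, e * y < q * y. Since p > 0, by multiplying by a positive, e * y * p < q * y * p.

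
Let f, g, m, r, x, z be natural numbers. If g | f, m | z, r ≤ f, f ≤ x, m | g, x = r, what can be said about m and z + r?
m | z + r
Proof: x = r and f ≤ x, thus f ≤ r. Since r ≤ f, f = r. m | g and g | f, thus m | f. Since f = r, m | r. Because m | z, m | z + r.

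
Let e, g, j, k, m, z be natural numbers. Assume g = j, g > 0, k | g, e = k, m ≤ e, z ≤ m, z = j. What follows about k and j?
k = j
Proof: Since k | g and g > 0, k ≤ g. g = j, so k ≤ j. Because e = k and m ≤ e, m ≤ k. z ≤ m, so z ≤ k. z = j, so j ≤ k. k ≤ j, so k = j.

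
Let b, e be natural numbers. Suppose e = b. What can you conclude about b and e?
b = e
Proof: e = b. By symmetry, b = e.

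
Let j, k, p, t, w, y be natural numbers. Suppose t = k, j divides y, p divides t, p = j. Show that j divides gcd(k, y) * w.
Because t = k and p divides t, p divides k. Since p = j, j divides k. j divides y, so j divides gcd(k, y). Then j divides gcd(k, y) * w.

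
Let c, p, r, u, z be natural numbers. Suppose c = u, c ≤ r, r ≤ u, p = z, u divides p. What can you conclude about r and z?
r divides z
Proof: c = u and c ≤ r, hence u ≤ r. r ≤ u, so u = r. p = z and u divides p, so u divides z. u = r, so r divides z.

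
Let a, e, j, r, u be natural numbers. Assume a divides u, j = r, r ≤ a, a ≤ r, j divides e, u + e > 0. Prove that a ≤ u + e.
r ≤ a and a ≤ r, so r = a. Since j = r, j = a. j divides e, so a divides e. a divides u, so a divides u + e. u + e > 0, so a ≤ u + e.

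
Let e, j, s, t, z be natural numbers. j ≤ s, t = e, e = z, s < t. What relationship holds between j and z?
j < z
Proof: Since t = e and e = z, t = z. j ≤ s and s < t, hence j < t. Since t = z, j < z.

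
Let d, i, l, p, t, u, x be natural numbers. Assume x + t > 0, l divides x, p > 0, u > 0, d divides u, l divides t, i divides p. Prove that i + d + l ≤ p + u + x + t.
Since i divides p and p > 0, i ≤ p. From d divides u and u > 0, d ≤ u. Since i ≤ p, i + d ≤ p + u. Since l divides x and l divides t, l divides x + t. Because x + t > 0, l ≤ x + t. i + d ≤ p + u, so i + d + l ≤ p + u + x + t.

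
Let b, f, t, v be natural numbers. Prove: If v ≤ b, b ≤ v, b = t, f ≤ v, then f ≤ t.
v ≤ b and b ≤ v, thus v = b. b = t, so v = t. Since f ≤ v, f ≤ t.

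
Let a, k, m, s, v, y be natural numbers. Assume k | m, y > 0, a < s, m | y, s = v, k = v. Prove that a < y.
Because s = v and a < s, a < v. Since k = v and k | m, v | m. Since m | y, v | y. Since y > 0, v ≤ y. Since a < v, a < y.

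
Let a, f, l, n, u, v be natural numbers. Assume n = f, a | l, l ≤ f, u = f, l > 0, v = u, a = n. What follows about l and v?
l = v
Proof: v = u and u = f, therefore v = f. a = n and a | l, so n | l. Since n = f, f | l. Since l > 0, f ≤ l. l ≤ f, so f = l. v = f, so v = l. Then l = v.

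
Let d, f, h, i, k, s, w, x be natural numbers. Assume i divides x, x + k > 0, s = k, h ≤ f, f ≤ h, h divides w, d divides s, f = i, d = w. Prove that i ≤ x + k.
From h ≤ f and f ≤ h, h = f. Since f = i, h = i. h divides w, so i divides w. Because d = w and d divides s, w divides s. s = k, so w divides k. Because i divides w, i divides k. From i divides x, i divides x + k. Since x + k > 0, i ≤ x + k.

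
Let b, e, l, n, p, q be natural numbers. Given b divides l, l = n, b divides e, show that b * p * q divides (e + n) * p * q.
l = n and b divides l, so b divides n. From b divides e, b divides e + n. Then b * p divides (e + n) * p. Then b * p * q divides (e + n) * p * q.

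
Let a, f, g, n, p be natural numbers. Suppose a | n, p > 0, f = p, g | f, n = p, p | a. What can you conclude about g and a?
g ≤ a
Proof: n = p and a | n, so a | p. Since p | a, p = a. From f = p and g | f, g | p. p > 0, so g ≤ p. Since p = a, g ≤ a.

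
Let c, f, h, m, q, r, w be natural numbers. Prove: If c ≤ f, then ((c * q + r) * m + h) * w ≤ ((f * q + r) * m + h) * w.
c ≤ f. By multiplying by a non-negative, c * q ≤ f * q. Then c * q + r ≤ f * q + r. By multiplying by a non-negative, (c * q + r) * m ≤ (f * q + r) * m. Then (c * q + r) * m + h ≤ (f * q + r) * m + h. By multiplying by a non-negative, ((c * q + r) * m + h) * w ≤ ((f * q + r) * m + h) * w.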